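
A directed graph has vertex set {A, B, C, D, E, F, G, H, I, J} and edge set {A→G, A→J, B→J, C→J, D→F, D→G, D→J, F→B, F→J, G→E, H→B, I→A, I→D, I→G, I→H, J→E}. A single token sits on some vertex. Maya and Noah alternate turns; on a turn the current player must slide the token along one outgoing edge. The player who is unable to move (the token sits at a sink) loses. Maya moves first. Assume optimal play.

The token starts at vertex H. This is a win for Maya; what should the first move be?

Move to B.

Label each position W (a win for the player to move) or L (a loss). A position with no legal move is L; any other position is W exactly when some move reaches an L, and L when every move reaches a W.
Every edge goes from a vertex to one that appears earlier in the order E, J, G, B, H, F, A, D, C, I, so processing vertices in that order labels each vertex after all of its successors.
E: no outgoing edge → L
J: reaches L-position E → W
G: reaches L-position E → W
B: only reaches J(W), which is W → L
H: reaches L-position B → W
F: reaches L-position B → W
A: only reaches G(W), J(W), all W → L
D: only reaches F(W), G(W), J(W), all W → L
C: only reaches J(W), which is W → L
I: reaches L-position D → W
From H, the L positions reachable in one move are: B.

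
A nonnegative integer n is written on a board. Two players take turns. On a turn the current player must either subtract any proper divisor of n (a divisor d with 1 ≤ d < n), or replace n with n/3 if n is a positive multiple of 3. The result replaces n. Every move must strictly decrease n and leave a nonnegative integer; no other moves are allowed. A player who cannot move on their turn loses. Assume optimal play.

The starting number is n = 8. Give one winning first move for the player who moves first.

Build the W/L table. Terminal = L. A non-terminal position is W if it has a move to some L; otherwise it is L.
n=0: no move → L
n=1: no move → L
n=2: →1(L), so W
n=3: →1(L), so W
n=4: →2(W), 3(W) — all W, so L
n=5: →4(L), so W
n=6: →4(L), so W
n=7: →6(W) only, which is W, so L
n=8: →4(L), so W
From 8, the L positions reachable in one move are: 4, 7. Any move reaching one of these is winning.

Move to 4.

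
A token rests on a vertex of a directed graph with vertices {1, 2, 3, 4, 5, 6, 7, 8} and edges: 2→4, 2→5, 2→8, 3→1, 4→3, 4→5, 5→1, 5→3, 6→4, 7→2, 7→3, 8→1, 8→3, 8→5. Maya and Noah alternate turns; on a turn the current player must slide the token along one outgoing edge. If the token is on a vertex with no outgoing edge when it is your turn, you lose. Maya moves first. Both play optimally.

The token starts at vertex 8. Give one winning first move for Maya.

Move to 1.

Work bottom-up. With no move the player to move loses. Otherwise the position is W if at least one move leads to an L position for the opponent, and L if every move leads to a W.
Every edge goes from a vertex to one that appears earlier in the order 1, 3, 5, 4, 8, 2, 7, 6, so processing vertices in that order labels each vertex after all of its successors.
1: no outgoing edge → L
3: reaches L-position 1 → W
5: reaches L-position 1 → W
4: only reaches 5(W), 3(W), all W → L
8: reaches L-position 1 → W
2: reaches L-position 4 → W
7: only reaches 2(W), 3(W), all W → L
6: reaches L-position 4 → W
From 8, the L positions reachable in one move are: 1.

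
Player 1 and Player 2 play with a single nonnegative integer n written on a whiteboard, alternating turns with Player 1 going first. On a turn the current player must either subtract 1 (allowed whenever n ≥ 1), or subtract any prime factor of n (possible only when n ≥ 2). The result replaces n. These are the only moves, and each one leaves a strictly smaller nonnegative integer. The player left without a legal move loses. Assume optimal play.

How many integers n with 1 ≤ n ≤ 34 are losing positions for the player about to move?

8

Label each position W (a win for the player to move) or L (a loss). A position with no legal move is L; any other position is W exactly when some move reaches an L, and L when every move reaches a W.
n=0: no move → L
n=1: can move to 0, which is L ⇒ W
n=2: can move to 0, which is L ⇒ W
n=3: can move to 0, which is L ⇒ W
n=4: moves to 2(W), 3(W); every one is W ⇒ L
n=5: can move to 0, which is L ⇒ W
n=6: can move to 4, which is L ⇒ W
n=7: can move to 0, which is L ⇒ W
n=8: moves to 6(W), 7(W); every one is W ⇒ L
n=9: can move to 8, which is L ⇒ W
n=10: can move to 8, which is L ⇒ W
n=11: can move to 0, which is L ⇒ W
n=12: moves to 9(W), 10(W), 11(W); every one is W ⇒ L
n=13: can move to 0, which is L ⇒ W
n=14: can move to 12, which is L ⇒ W
n=15: can move to 12, which is L ⇒ W
n=16: moves to 14(W), 15(W); every one is W ⇒ L
n=17: can move to 0, which is L ⇒ W
n=18: can move to 16, which is L ⇒ W
n=19: can move to 0, which is L ⇒ W
n=20: moves to 15(W), 18(W), 19(W); every one is W ⇒ L
n=21: can move to 20, which is L ⇒ W
n=22: can move to 20, which is L ⇒ W
n=23: can move to 0, which is L ⇒ W
n=24: moves to 21(W), 22(W), 23(W); every one is W ⇒ L
n=25: can move to 20, which is L ⇒ W
n=26: can move to 24, which is L ⇒ W
n=27: can move to 24, which is L ⇒ W
n=28: moves to 21(W), 26(W), 27(W); every one is W ⇒ L
n=29: can move to 0, which is L ⇒ W
n=30: can move to 28, which is L ⇒ W
n=31: can move to 0, which is L ⇒ W
n=32: moves to 30(W), 31(W); every one is W ⇒ L
n=33: can move to 32, which is L ⇒ W
n=34: can move to 32, which is L ⇒ W
L entries with 1 ≤ n ≤ 34 (n=0 is outside the asked range and is not counted): n = 4, 8, 12, 16, 20, 24, 28, 32; that makes 8.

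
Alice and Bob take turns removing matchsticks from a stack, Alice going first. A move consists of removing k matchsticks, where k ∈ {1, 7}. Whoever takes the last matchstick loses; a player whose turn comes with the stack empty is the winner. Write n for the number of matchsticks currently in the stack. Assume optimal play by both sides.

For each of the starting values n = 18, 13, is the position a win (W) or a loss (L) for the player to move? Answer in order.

18: W, 13: L

Positions with no move are W. A position that does have a move is losing for the player to move precisely when every available move leads to a winning position for the opponent. Fill in the labels:
n=0: no move; the opponent has just taken the last matchstick and therefore loses → W
n=1: the only move is to 0(W), a W ⇒ L
n=2: can move to 1, which is L ⇒ W
n=3: the only move is to 2(W), a W ⇒ L
n=4: can move to 3, which is L ⇒ W
n=5: the only move is to 4(W), a W ⇒ L
n=6: can move to 5, which is L ⇒ W
n=7: moves to 6(W), 0(W); every one is W ⇒ L
n=8: can move to 7, which is L ⇒ W
n=9: moves to 8(W), 2(W); every one is W ⇒ L
n=10: can move to 9, which is L ⇒ W
n=11: moves to 10(W), 4(W); every one is W ⇒ L
n=12: can move to 11, which is L ⇒ W
n=13: moves to 12(W), 6(W); every one is W ⇒ L
n=14: can move to 13, which is L ⇒ W
n=15: moves to 14(W), 8(W); every one is W ⇒ L
n=16: can move to 15, which is L ⇒ W
n=17: moves to 16(W), 10(W); every one is W ⇒ L
n=18: can move to 17, which is L ⇒ W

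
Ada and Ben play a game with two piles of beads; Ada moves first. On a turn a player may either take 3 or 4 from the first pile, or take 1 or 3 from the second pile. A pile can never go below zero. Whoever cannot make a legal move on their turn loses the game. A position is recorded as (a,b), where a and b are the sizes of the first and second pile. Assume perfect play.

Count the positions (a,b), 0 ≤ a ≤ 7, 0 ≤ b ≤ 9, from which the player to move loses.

Build the W/L table. Terminal = L. A non-terminal position is W if it has a move to some L; otherwise it is L.
Every move lowers a or b (never raises either), so fill the grid row by row in increasing a, and left to right within a row: each cell's successors are then already labelled.
      b=0  b=1  b=2  b=3  b=4  b=5  b=6  b=7  b=8  b=9
a=0:    L    W    L    W    L    W    L    W    L    W
a=1:    L    W    L    W    L    W    L    W    L    W
a=2:    L    W    L    W    L    W    L    W    L    W
a=3:    W    L    W    L    W    L    W    L    W    L
a=4:    W    L    W    L    W    L    W    L    W    L
a=5:    W    L    W    L    W    L    W    L    W    L
a=6:    W    W    W    W    W    W    W    W    W    W
a=7:    L    W    L    W    L    W    L    W    L    W
Cells with no legal move (terminal, hence L): (0,0), (1,0), (2,0).
The remaining L cells, each justified by listing all of its moves:
(0,2): only reaches (0,1)(W), which is W → L
(0,4): only reaches (0,3)(W), (0,1)(W), all W → L
(0,6): only reaches (0,5)(W), (0,3)(W), all W → L
(0,8): only reaches (0,7)(W), (0,5)(W), all W → L
(1,2): only reaches (1,1)(W), which is W → L
(1,4): only reaches (1,3)(W), (1,1)(W), all W → L
(1,6): only reaches (1,5)(W), (1,3)(W), all W → L
(1,8): only reaches (1,7)(W), (1,5)(W), all W → L
(2,2): only reaches (2,1)(W), which is W → L
(2,4): only reaches (2,3)(W), (2,1)(W), all W → L
(2,6): only reaches (2,5)(W), (2,3)(W), all W → L
(2,8): only reaches (2,7)(W), (2,5)(W), all W → L
(3,1): only reaches (0,1)(W), (3,0)(W), all W → L
(3,3): only reaches (0,3)(W), (3,2)(W), (3,0)(W), all W → L
(3,5): only reaches (0,5)(W), (3,4)(W), (3,2)(W), all W → L
(3,7): only reaches (0,7)(W), (3,6)(W), (3,4)(W), all W → L
(3,9): only reaches (0,9)(W), (3,8)(W), (3,6)(W), all W → L
(4,1): only reaches (1,1)(W), (0,1)(W), (4,0)(W), all W → L
(4,3): only reaches (1,3)(W), (0,3)(W), (4,2)(W), (4,0)(W), all W → L
(4,5): only reaches (1,5)(W), (0,5)(W), (4,4)(W), (4,2)(W), all W → L
(4,7): only reaches (1,7)(W), (0,7)(W), (4,6)(W), (4,4)(W), all W → L
(4,9): only reaches (1,9)(W), (0,9)(W), (4,8)(W), (4,6)(W), all W → L
(5,1): only reaches (2,1)(W), (1,1)(W), (5,0)(W), all W → L
(5,3): only reaches (2,3)(W), (1,3)(W), (5,2)(W), (5,0)(W), all W → L
(5,5): only reaches (2,5)(W), (1,5)(W), (5,4)(W), (5,2)(W), all W → L
(5,7): only reaches (2,7)(W), (1,7)(W), (5,6)(W), (5,4)(W), all W → L
(5,9): only reaches (2,9)(W), (1,9)(W), (5,8)(W), (5,6)(W), all W → L
(7,0): only reaches (4,0)(W), (3,0)(W), all W → L
(7,2): only reaches (4,2)(W), (3,2)(W), (7,1)(W), all W → L
(7,4): only reaches (4,4)(W), (3,4)(W), (7,3)(W), (7,1)(W), all W → L
(7,6): only reaches (4,6)(W), (3,6)(W), (7,5)(W), (7,3)(W), all W → L
(7,8): only reaches (4,8)(W), (3,8)(W), (7,7)(W), (7,5)(W), all W → L
Every other cell has at least one move into one of the L cells above, so it is W.
L cells per row: a=0: 5, a=1: 5, a=2: 5, a=3: 5, a=4: 5, a=5: 5, a=6: 0, a=7: 5; total 35.

35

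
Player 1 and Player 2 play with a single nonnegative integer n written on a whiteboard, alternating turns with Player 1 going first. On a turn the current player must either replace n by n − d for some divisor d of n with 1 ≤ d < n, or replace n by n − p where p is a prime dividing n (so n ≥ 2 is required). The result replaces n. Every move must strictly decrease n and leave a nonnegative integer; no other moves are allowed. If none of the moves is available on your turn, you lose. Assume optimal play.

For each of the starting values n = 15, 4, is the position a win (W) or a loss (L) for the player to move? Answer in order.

Compute win/loss labels from the base case upward. A position with no move is L. Any other position is W if it can reach an L in one move, else L.
n=0: no move → L
n=1: no move → L
n=2: →0(L), so W
n=3: →0(L), so W
n=4: →2(W), 3(W) — all W, so L
n=5: →0(L), so W
n=6: →4(L), so W
n=7: →0(L), so W
n=8: →4(L), so W
n=9: →6(W), 8(W) — all W, so L
n=10: →9(L), so W
n=11: →0(L), so W
n=12: →9(L), so W
n=13: →0(L), so W
n=14: →7(W), 12(W), 13(W) — all W, so L
n=15: →14(L), so W

15: W, 4: L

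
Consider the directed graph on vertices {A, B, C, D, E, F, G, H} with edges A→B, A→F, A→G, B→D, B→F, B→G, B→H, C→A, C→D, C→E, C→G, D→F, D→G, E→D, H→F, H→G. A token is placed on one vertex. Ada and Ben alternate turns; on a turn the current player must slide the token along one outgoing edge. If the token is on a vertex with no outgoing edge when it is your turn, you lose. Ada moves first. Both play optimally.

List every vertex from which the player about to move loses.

E, F, G

Build the W/L table. Terminal = L. A non-terminal position is W if it has a move to some L; otherwise it is L.
Every edge goes from a vertex to one that appears earlier in the order G, F, H, D, B, A, E, C, so processing vertices in that order labels each vertex after all of its successors.
G: no outgoing edge → L
F: no outgoing edge → L
H: reaches L-position F → W
D: reaches L-position F → W
B: reaches L-position F → W
A: reaches L-position F → W
E: only reaches D(W), which is W → L
C: reaches L-position E → W
Reading off the rows marked L gives the requested list; there are 3 such vertices.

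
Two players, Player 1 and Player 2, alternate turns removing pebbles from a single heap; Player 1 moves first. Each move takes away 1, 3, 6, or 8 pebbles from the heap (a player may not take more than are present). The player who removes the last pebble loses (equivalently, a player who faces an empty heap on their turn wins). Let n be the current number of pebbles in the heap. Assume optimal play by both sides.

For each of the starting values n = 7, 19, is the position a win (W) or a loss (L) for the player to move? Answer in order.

7: W, 19: L

Positions with no move are W. A position that does have a move is losing for the player to move precisely when every available move leads to a winning position for the opponent. Fill in the labels:
n=0: no move; the opponent has just taken the last pebble and therefore loses → W
n=1: L (sole option 0(W) is W)
n=2: W (go to 1, an L position)
n=3: L (options 2(W), 0(W) are all W)
n=4: W (go to 3, an L position)
n=5: L (options 4(W), 2(W) are all W)
n=6: W (go to 5, an L position)
n=7: W (go to 1, an L position)
n=8: W (go to 5, an L position)
n=9: W (go to 3, an L position)
n=10: L (options 9(W), 7(W), 4(W), 2(W) are all W)
n=11: W (go to 10, an L position)
n=12: L (options 11(W), 9(W), 6(W), 4(W) are all W)
n=13: W (go to 12, an L position)
n=14: L (options 13(W), 11(W), 8(W), 6(W) are all W)
n=15: W (go to 14, an L position)
n=16: W (go to 10, an L position)
n=17: W (go to 14, an L position)
n=18: W (go to 12, an L position)
n=19: L (options 18(W), 16(W), 13(W), 11(W) are all W)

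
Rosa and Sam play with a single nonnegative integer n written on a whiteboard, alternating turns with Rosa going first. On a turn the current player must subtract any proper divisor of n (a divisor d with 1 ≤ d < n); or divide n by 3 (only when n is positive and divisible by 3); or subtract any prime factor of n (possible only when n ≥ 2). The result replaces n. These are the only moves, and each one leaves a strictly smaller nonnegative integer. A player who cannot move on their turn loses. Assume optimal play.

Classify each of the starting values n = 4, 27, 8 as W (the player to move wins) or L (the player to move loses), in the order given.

Classify positions by backward induction: terminal positions (no move available) are L. From any other position, the mover wins iff some move reaches an L.
n=0: no move → L
n=1: no move → L
n=2: can move to 0, which is L ⇒ W
n=3: can move to 0, which is L ⇒ W
n=4: moves to 2(W), 3(W); every one is W ⇒ L
n=5: can move to 0, which is L ⇒ W
n=6: can move to 4, which is L ⇒ W
n=7: can move to 0, which is L ⇒ W
n=8: can move to 4, which is L ⇒ W
n=9: moves to 3(W), 6(W), 8(W); every one is W ⇒ L
n=10: can move to 9, which is L ⇒ W
n=11: can move to 0, which is L ⇒ W
n=12: can move to 4, which is L ⇒ W
n=13: can move to 0, which is L ⇒ W
n=14: moves to 7(W), 12(W), 13(W); every one is W ⇒ L
n=15: can move to 14, which is L ⇒ W
n=16: can move to 14, which is L ⇒ W
n=17: can move to 0, which is L ⇒ W
n=18: can move to 9, which is L ⇒ W
n=19: can move to 0, which is L ⇒ W
n=20: moves to 10(W), 15(W), 16(W), 18(W), 19(W); every one is W ⇒ L
n=21: can move to 14, which is L ⇒ W
n=22: can move to 20, which is L ⇒ W
n=23: can move to 0, which is L ⇒ W
n=24: can move to 20, which is L ⇒ W
n=25: can move to 20, which is L ⇒ W
n=26: moves to 13(W), 24(W), 25(W); every one is W ⇒ L
n=27: can move to 9, which is L ⇒ W

4: L, 27: W, 8: W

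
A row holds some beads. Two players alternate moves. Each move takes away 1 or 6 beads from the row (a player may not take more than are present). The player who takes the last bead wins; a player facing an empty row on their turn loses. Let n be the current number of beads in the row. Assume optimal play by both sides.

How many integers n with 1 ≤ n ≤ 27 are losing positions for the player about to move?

Use the standard recursion: the mover loses at a terminal position; elsewhere, the mover wins exactly when some move hands the opponent an L position.
n=0: no move → L
n=1: can move to 0, which is L ⇒ W
n=2: the only move is to 1(W), a W ⇒ L
n=3: can move to 2, which is L ⇒ W
n=4: the only move is to 3(W), a W ⇒ L
n=5: can move to 4, which is L ⇒ W
n=6: can move to 0, which is L ⇒ W
n=7: moves to 6(W), 1(W); every one is W ⇒ L
n=8: can move to 7, which is L ⇒ W
n=9: moves to 8(W), 3(W); every one is W ⇒ L
n=10: can move to 9, which is L ⇒ W
n=11: moves to 10(W), 5(W); every one is W ⇒ L
n=12: can move to 11, which is L ⇒ W
n=13: can move to 7, which is L ⇒ W
n=14: moves to 13(W), 8(W); every one is W ⇒ L
n=15: can move to 14, which is L ⇒ W
n=16: moves to 15(W), 10(W); every one is W ⇒ L
n=17: can move to 16, which is L ⇒ W
n=18: moves to 17(W), 12(W); every one is W ⇒ L
n=19: can move to 18, which is L ⇒ W
n=20: can move to 14, which is L ⇒ W
n=21: moves to 20(W), 15(W); every one is W ⇒ L
n=22: can move to 21, which is L ⇒ W
n=23: moves to 22(W), 17(W); every one is W ⇒ L
n=24: can move to 23, which is L ⇒ W
n=25: moves to 24(W), 19(W); every one is W ⇒ L
n=26: can move to 25, which is L ⇒ W
n=27: can move to 21, which is L ⇒ W
L entries with 1 ≤ n ≤ 27 (n=0 is outside the asked range and is not counted): n = 2, 4, 7, 9, 11, 14, 16, 18, 21, 23, 25; that makes 11.

11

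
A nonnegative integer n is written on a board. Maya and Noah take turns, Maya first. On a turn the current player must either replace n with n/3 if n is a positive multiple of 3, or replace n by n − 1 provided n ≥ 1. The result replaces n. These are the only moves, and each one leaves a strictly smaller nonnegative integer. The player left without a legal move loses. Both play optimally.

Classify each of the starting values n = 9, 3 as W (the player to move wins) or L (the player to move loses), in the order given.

Classify positions by backward induction: terminal positions (no move available) are L. From any other position, the mover wins iff some move reaches an L.
n=0: no move → L
n=1: can move to 0, which is L ⇒ W
n=2: the only move is to 1(W), a W ⇒ L
n=3: can move to 2, which is L ⇒ W
n=4: the only move is to 3(W), a W ⇒ L
n=5: can move to 4, which is L ⇒ W
n=6: can move to 2, which is L ⇒ W
n=7: the only move is to 6(W), a W ⇒ L
n=8: can move to 7, which is L ⇒ W
n=9: moves to 3(W), 8(W); every one is W ⇒ L

9: L, 3: W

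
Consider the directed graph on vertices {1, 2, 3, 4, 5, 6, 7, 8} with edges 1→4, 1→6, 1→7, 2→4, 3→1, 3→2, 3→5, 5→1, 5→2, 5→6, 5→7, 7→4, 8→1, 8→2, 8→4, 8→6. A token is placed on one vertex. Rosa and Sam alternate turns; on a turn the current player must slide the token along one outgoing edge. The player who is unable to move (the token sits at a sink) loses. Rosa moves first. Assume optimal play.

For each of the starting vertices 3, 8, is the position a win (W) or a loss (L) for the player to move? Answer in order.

3: L, 8: W

Classify positions by backward induction: terminal positions (no move available) are L. From any other position, the mover wins iff some move reaches an L.
Every edge goes from a vertex to one that appears earlier in the order 4, 6, 7, 1, 2, 5, 3, 8, so processing vertices in that order labels each vertex after all of its successors.
4: no outgoing edge → L
6: no outgoing edge → L
7: reaches L-position 4 → W
1: reaches L-position 6 → W
2: reaches L-position 4 → W
5: reaches L-position 6 → W
3: only reaches 5(W), 2(W), 1(W), all W → L
8: reaches L-position 6 → W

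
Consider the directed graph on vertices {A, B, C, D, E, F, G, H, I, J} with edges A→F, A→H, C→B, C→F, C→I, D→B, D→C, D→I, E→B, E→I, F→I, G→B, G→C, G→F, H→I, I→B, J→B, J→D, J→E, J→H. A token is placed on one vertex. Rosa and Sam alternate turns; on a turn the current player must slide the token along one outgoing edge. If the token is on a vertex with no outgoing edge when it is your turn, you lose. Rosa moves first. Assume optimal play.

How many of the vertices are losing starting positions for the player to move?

3

Compute win/loss labels from the base case upward. A position with no move is L. Any other position is W if it can reach an L in one move, else L.
Every edge goes from a vertex to one that appears earlier in the order B, I, E, H, F, C, D, G, J, A, so processing vertices in that order labels each vertex after all of its successors.
B: no outgoing edge → L
I: W (go to B, an L position)
E: W (go to B, an L position)
H: L (sole option I(W) is W)
F: L (sole option I(W) is W)
C: W (go to F, an L position)
D: W (go to B, an L position)
G: W (go to F, an L position)
J: W (go to H, an L position)
A: W (go to F, an L position)
The L vertices are B, F, H; that is 3 in all.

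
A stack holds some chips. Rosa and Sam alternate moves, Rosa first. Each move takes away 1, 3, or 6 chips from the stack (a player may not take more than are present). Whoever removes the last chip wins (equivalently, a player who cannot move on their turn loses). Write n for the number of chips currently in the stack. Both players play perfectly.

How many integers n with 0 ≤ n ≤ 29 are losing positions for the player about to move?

11

Label each position W (a win for the player to move) or L (a loss). A position with no legal move is L; any other position is W exactly when some move reaches an L, and L when every move reaches a W.
n=0: no move → L
n=1: W (go to 0, an L position)
n=2: L (sole option 1(W) is W)
n=3: W (go to 2, an L position)
n=4: L (options 3(W), 1(W) are all W)
n=5: W (go to 4, an L position)
n=6: W (go to 0, an L position)
n=7: W (go to 4, an L position)
n=8: W (go to 2, an L position)
n=9: L (options 8(W), 6(W), 3(W) are all W)
n=10: W (go to 9, an L position)
n=11: L (options 10(W), 8(W), 5(W) are all W)
n=12: W (go to 11, an L position)
n=13: L (options 12(W), 10(W), 7(W) are all W)
n=14: W (go to 13, an L position)
n=15: W (go to 9, an L position)
n=16: W (go to 13, an L position)
n=17: W (go to 11, an L position)
n=18: L (options 17(W), 15(W), 12(W) are all W)
n=19: W (go to 18, an L position)
n=20: L (options 19(W), 17(W), 14(W) are all W)
n=21: W (go to 20, an L position)
n=22: L (options 21(W), 19(W), 16(W) are all W)
n=23: W (go to 22, an L position)
n=24: W (go to 18, an L position)
n=25: W (go to 22, an L position)
n=26: W (go to 20, an L position)
n=27: L (options 26(W), 24(W), 21(W) are all W)
n=28: W (go to 27, an L position)
n=29: L (options 28(W), 26(W), 23(W) are all W)
L entries with 0 ≤ n ≤ 29: n = 0, 2, 4, 9, 11, 13, 18, 20, 22, 27, 29; that makes 11.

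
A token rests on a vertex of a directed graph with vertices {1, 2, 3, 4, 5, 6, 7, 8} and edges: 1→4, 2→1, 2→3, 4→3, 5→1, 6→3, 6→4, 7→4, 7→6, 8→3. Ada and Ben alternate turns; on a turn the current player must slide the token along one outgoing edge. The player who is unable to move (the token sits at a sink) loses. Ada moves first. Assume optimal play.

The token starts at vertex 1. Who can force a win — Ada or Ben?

Work bottom-up. With no move the player to move loses. Otherwise the position is W if at least one move leads to an L position for the opponent, and L if every move leads to a W.
Every edge goes from a vertex to one that appears earlier in the order 3, 4, 8, 1, 2, 6, 7, 5, so processing vertices in that order labels each vertex after all of its successors.
3: no outgoing edge → L
4: reaches L-position 3 → W
8: reaches L-position 3 → W
1: only reaches 4(W), which is W → L
2: reaches L-position 1 → W
6: reaches L-position 3 → W
7: only reaches 6(W), 4(W), all W → L
5: reaches L-position 1 → W
Every move from 1 reaches a W position, so the mover loses.

Ben wins.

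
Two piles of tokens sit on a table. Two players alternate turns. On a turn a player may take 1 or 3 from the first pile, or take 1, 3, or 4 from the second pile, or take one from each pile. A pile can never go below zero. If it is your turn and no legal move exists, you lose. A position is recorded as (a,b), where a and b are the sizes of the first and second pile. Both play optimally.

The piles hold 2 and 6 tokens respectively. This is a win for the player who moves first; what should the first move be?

Move to (1,6).

Label each position W (a win for the player to move) or L (a loss). A position with no legal move is L; any other position is W exactly when some move reaches an L, and L when every move reaches a W.
No move ever increases a pile, so every position that can arise here has a ≤ 2 and b ≤ 6; it is enough to label the cells with 0 ≤ a ≤ 2 and 0 ≤ b ≤ 6.
Every move lowers a or b (never raises either), so fill the grid row by row in increasing a, and left to right within a row: each cell's successors are then already labelled.
      b=0  b=1  b=2  b=3  b=4  b=5  b=6
a=0:    L    W    L    W    W    W    W
a=1:    W    W    W    W    L    W    L
a=2:    L    W    L    W    W    W    W
Cells with no legal move (terminal, hence L): (0,0).
The remaining L cells, each justified by listing all of its moves:
(0,2): only reaches (0,1)(W), which is W → L
(1,4): only reaches (0,4)(W), (1,3)(W), (1,1)(W), (1,0)(W), (0,3)(W), all W → L
(1,6): only reaches (0,6)(W), (1,5)(W), (1,3)(W), (1,2)(W), (0,5)(W), all W → L
(2,0): only reaches (1,0)(W), which is W → L
(2,2): only reaches (1,2)(W), (2,1)(W), (1,1)(W), all W → L
Every other cell has at least one move into one of the L cells above, so it is W.
From (2,6), the L positions reachable in one move are: (1,6), (2,2). Any move reaching one of these is winning.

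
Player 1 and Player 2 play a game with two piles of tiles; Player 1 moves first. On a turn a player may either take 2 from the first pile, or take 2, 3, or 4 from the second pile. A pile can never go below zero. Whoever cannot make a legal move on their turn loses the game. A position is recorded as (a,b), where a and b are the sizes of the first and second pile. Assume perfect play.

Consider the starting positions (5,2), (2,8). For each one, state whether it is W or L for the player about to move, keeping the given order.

(5,2): W, (2,8): L

Build the W/L table. Terminal = L. A non-terminal position is W if it has a move to some L; otherwise it is L.
No move ever increases a pile, so every position that can arise here has a ≤ 5 and b ≤ 8; it is enough to label the cells with 0 ≤ a ≤ 5 and 0 ≤ b ≤ 8.
Every move lowers a or b (never raises either), so fill the grid row by row in increasing a, and left to right within a row: each cell's successors are then already labelled.
      b=0  b=1  b=2  b=3  b=4  b=5  b=6  b=7  b=8
a=0:    L    L    W    W    W    W    L    L    W
a=1:    L    L    W    W    W    W    L    L    W
a=2:    W    W    L    L    W    W    W    W    L
a=3:    W    W    L    L    W    W    W    W    L
a=4:    L    L    W    W    W    W    L    L    W
a=5:    L    L    W    W    W    W    L    L    W
Cells with no legal move (terminal, hence L): (0,0), (0,1), (1,0), (1,1).
The remaining L cells, each justified by listing all of its moves:
(0,6): moves to (0,4)(W), (0,3)(W), (0,2)(W); every one is W ⇒ L
(0,7): moves to (0,5)(W), (0,4)(W), (0,3)(W); every one is W ⇒ L
(1,6): moves to (1,4)(W), (1,3)(W), (1,2)(W); every one is W ⇒ L
(1,7): moves to (1,5)(W), (1,4)(W), (1,3)(W); every one is W ⇒ L
(2,2): moves to (0,2)(W), (2,0)(W); every one is W ⇒ L
(2,3): moves to (0,3)(W), (2,1)(W), (2,0)(W); every one is W ⇒ L
(2,8): moves to (0,8)(W), (2,6)(W), (2,5)(W), (2,4)(W); every one is W ⇒ L
(3,2): moves to (1,2)(W), (3,0)(W); every one is W ⇒ L
(3,3): moves to (1,3)(W), (3,1)(W), (3,0)(W); every one is W ⇒ L
(3,8): moves to (1,8)(W), (3,6)(W), (3,5)(W), (3,4)(W); every one is W ⇒ L
(4,0): the only move is to (2,0)(W), a W ⇒ L
(4,1): the only move is to (2,1)(W), a W ⇒ L
(4,6): moves to (2,6)(W), (4,4)(W), (4,3)(W), (4,2)(W); every one is W ⇒ L
(4,7): moves to (2,7)(W), (4,5)(W), (4,4)(W), (4,3)(W); every one is W ⇒ L
(5,0): the only move is to (3,0)(W), a W ⇒ L
(5,1): the only move is to (3,1)(W), a W ⇒ L
(5,6): moves to (3,6)(W), (5,4)(W), (5,3)(W), (5,2)(W); every one is W ⇒ L
(5,7): moves to (3,7)(W), (5,5)(W), (5,4)(W), (5,3)(W); every one is W ⇒ L
Every other cell has at least one move into one of the L cells above, so it is W.
(5,2): the move to (3,2) reaches an L cell, so W
(2,8): one of the L cells justified above, so L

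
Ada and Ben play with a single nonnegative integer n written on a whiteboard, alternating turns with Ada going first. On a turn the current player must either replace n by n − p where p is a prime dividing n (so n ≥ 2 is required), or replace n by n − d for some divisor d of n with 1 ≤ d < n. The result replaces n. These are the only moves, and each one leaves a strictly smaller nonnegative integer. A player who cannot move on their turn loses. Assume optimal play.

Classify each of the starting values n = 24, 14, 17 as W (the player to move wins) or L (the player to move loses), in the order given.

24: W, 14: L, 17: W

Build the W/L table. Terminal = L. A non-terminal position is W if it has a move to some L; otherwise it is L.
n=0: no move → L
n=1: no move → L
n=2: W (go to 0, an L position)
n=3: W (go to 0, an L position)
n=4: L (options 2(W), 3(W) are all W)
n=5: W (go to 0, an L position)
n=6: W (go to 4, an L position)
n=7: W (go to 0, an L position)
n=8: W (go to 4, an L position)
n=9: L (options 6(W), 8(W) are all W)
n=10: W (go to 9, an L position)
n=11: W (go to 0, an L position)
n=12: W (go to 9, an L position)
n=13: W (go to 0, an L position)
n=14: L (options 7(W), 12(W), 13(W) are all W)
n=15: W (go to 14, an L position)
n=16: W (go to 14, an L position)
n=17: W (go to 0, an L position)
n=18: W (go to 9, an L position)
n=19: W (go to 0, an L position)
n=20: L (options 10(W), 15(W), 16(W), 18(W), 19(W) are all W)
n=21: W (go to 14, an L position)
n=22: W (go to 20, an L position)
n=23: W (go to 0, an L position)
n=24: W (go to 20, an L position)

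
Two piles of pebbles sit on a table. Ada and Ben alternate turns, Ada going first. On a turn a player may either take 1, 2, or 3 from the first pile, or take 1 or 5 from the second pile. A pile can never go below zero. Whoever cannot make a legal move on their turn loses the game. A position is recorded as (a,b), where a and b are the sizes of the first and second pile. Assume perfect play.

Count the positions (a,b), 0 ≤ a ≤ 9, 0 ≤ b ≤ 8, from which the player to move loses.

Work bottom-up. With no move the player to move loses. Otherwise the position is W if at least one move leads to an L position for the opponent, and L if every move leads to a W.
Every move lowers a or b (never raises either), so fill the grid row by row in increasing a, and left to right within a row: each cell's successors are then already labelled.
      b=0  b=1  b=2  b=3  b=4  b=5  b=6  b=7  b=8
a=0:    L    W    L    W    L    W    L    W    L
a=1:    W    L    W    L    W    L    W    L    W
a=2:    W    W    W    W    W    W    W    W    W
a=3:    W    W    W    W    W    W    W    W    W
a=4:    L    W    L    W    L    W    L    W    L
a=5:    W    L    W    L    W    L    W    L    W
a=6:    W    W    W    W    W    W    W    W    W
a=7:    W    W    W    W    W    W    W    W    W
a=8:    L    W    L    W    L    W    L    W    L
a=9:    W    L    W    L    W    L    W    L    W
Cells with no legal move (terminal, hence L): (0,0).
The remaining L cells, each justified by listing all of its moves:
(0,2): L (sole option (0,1)(W) is W)
(0,4): L (sole option (0,3)(W) is W)
(0,6): L (options (0,5)(W), (0,1)(W) are all W)
(0,8): L (options (0,7)(W), (0,3)(W) are all W)
(1,1): L (options (0,1)(W), (1,0)(W) are all W)
(1,3): L (options (0,3)(W), (1,2)(W) are all W)
(1,5): L (options (0,5)(W), (1,4)(W), (1,0)(W) are all W)
(1,7): L (options (0,7)(W), (1,6)(W), (1,2)(W) are all W)
(4,0): L (options (3,0)(W), (2,0)(W), (1,0)(W) are all W)
(4,2): L (options (3,2)(W), (2,2)(W), (1,2)(W), (4,1)(W) are all W)
(4,4): L (options (3,4)(W), (2,4)(W), (1,4)(W), (4,3)(W) are all W)
(4,6): L (options (3,6)(W), (2,6)(W), (1,6)(W), (4,5)(W), (4,1)(W) are all W)
(4,8): L (options (3,8)(W), (2,8)(W), (1,8)(W), (4,7)(W), (4,3)(W) are all W)
(5,1): L (options (4,1)(W), (3,1)(W), (2,1)(W), (5,0)(W) are all W)
(5,3): L (options (4,3)(W), (3,3)(W), (2,3)(W), (5,2)(W) are all W)
(5,5): L (options (4,5)(W), (3,5)(W), (2,5)(W), (5,4)(W), (5,0)(W) are all W)
(5,7): L (options (4,7)(W), (3,7)(W), (2,7)(W), (5,6)(W), (5,2)(W) are all W)
(8,0): L (options (7,0)(W), (6,0)(W), (5,0)(W) are all W)
(8,2): L (options (7,2)(W), (6,2)(W), (5,2)(W), (8,1)(W) are all W)
(8,4): L (options (7,4)(W), (6,4)(W), (5,4)(W), (8,3)(W) are all W)
(8,6): L (options (7,6)(W), (6,6)(W), (5,6)(W), (8,5)(W), (8,1)(W) are all W)
(8,8): L (options (7,8)(W), (6,8)(W), (5,8)(W), (8,7)(W), (8,3)(W) are all W)
(9,1): L (options (8,1)(W), (7,1)(W), (6,1)(W), (9,0)(W) are all W)
(9,3): L (options (8,3)(W), (7,3)(W), (6,3)(W), (9,2)(W) are all W)
(9,5): L (options (8,5)(W), (7,5)(W), (6,5)(W), (9,4)(W), (9,0)(W) are all W)
(9,7): L (options (8,7)(W), (7,7)(W), (6,7)(W), (9,6)(W), (9,2)(W) are all W)
Every other cell has at least one move into one of the L cells above, so it is W.
L cells per row: a=0: 5, a=1: 4, a=2: 0, a=3: 0, a=4: 5, a=5: 4, a=6: 0, a=7: 0, a=8: 5, a=9: 4; total 27.

27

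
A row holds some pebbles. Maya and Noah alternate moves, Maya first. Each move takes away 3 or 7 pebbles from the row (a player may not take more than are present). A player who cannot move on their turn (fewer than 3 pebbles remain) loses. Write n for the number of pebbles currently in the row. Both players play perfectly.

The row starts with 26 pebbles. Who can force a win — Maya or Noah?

Label each position W (a win for the player to move) or L (a loss). A position with no legal move is L; any other position is W exactly when some move reaches an L, and L when every move reaches a W.
n=0: no move → L
n=1: no move → L
n=2: no move → L
n=3: W (go to 0, an L position)
n=4: W (go to 1, an L position)
n=5: W (go to 2, an L position)
n=6: L (sole option 3(W) is W)
n=7: W (go to 0, an L position)
n=8: W (go to 1, an L position)
n=9: W (go to 6, an L position)
n=10: L (options 7(W), 3(W) are all W)
n=11: L (options 8(W), 4(W) are all W)
n=12: L (options 9(W), 5(W) are all W)
n=13: W (go to 10, an L position)
n=14: W (go to 11, an L position)
n=15: W (go to 12, an L position)
n=16: L (options 13(W), 9(W) are all W)
n=17: W (go to 10, an L position)
n=18: W (go to 11, an L position)
n=19: W (go to 16, an L position)
n=20: L (options 17(W), 13(W) are all W)
n=21: L (options 18(W), 14(W) are all W)
n=22: L (options 19(W), 15(W) are all W)
n=23: W (go to 20, an L position)
n=24: W (go to 21, an L position)
n=25: W (go to 22, an L position)
n=26: L (options 23(W), 19(W) are all W)
The starting position 26 is L: whatever Maya does, the opponent receives a W position.

Noah wins.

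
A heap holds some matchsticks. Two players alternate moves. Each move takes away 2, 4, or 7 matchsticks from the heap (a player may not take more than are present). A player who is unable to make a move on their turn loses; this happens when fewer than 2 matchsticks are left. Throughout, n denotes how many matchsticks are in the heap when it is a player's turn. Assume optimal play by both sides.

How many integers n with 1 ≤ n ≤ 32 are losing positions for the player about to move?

Work bottom-up. With no move the player to move loses. Otherwise the position is W if at least one move leads to an L position for the opponent, and L if every move leads to a W.
n=0: no move → L
n=1: no move → L
n=2: W (go to 0, an L position)
n=3: W (go to 1, an L position)
n=4: W (go to 0, an L position)
n=5: W (go to 1, an L position)
n=6: L (options 4(W), 2(W) are all W)
n=7: W (go to 0, an L position)
n=8: W (go to 6, an L position)
n=9: L (options 7(W), 5(W), 2(W) are all W)
n=10: W (go to 6, an L position)
n=11: W (go to 9, an L position)
n=12: L (options 10(W), 8(W), 5(W) are all W)
n=13: W (go to 9, an L position)
n=14: W (go to 12, an L position)
n=15: L (options 13(W), 11(W), 8(W) are all W)
n=16: W (go to 12, an L position)
n=17: W (go to 15, an L position)
n=18: L (options 16(W), 14(W), 11(W) are all W)
n=19: W (go to 15, an L position)
n=20: W (go to 18, an L position)
n=21: L (options 19(W), 17(W), 14(W) are all W)
n=22: W (go to 18, an L position)
n=23: W (go to 21, an L position)
n=24: L (options 22(W), 20(W), 17(W) are all W)
n=25: W (go to 21, an L position)
n=26: W (go to 24, an L position)
n=27: L (options 25(W), 23(W), 20(W) are all W)
n=28: W (go to 24, an L position)
n=29: W (go to 27, an L position)
n=30: L (options 28(W), 26(W), 23(W) are all W)
n=31: W (go to 27, an L position)
n=32: W (go to 30, an L position)
L entries with 1 ≤ n ≤ 32 (n=0 is outside the asked range and is not counted): n = 1, 6, 9, 12, 15, 18, 21, 24, 27, 30; that makes 10.

10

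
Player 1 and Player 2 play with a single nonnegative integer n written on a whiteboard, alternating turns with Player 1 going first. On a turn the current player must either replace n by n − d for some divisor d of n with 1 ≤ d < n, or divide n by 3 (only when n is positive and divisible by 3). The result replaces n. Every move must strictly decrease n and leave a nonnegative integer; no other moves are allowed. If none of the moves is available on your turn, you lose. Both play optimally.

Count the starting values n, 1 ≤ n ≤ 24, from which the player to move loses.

Build the W/L table. Terminal = L. A non-terminal position is W if it has a move to some L; otherwise it is L.
n=0: no move → L
n=1: no move → L
n=2: can move to 1, which is L ⇒ W
n=3: can move to 1, which is L ⇒ W
n=4: moves to 2(W), 3(W); every one is W ⇒ L
n=5: can move to 4, which is L ⇒ W
n=6: can move to 4, which is L ⇒ W
n=7: the only move is to 6(W), a W ⇒ L
n=8: can move to 4, which is L ⇒ W
n=9: moves to 3(W), 6(W), 8(W); every one is W ⇒ L
n=10: can move to 9, which is L ⇒ W
n=11: the only move is to 10(W), a W ⇒ L
n=12: can move to 4, which is L ⇒ W
n=13: the only move is to 12(W), a W ⇒ L
n=14: can move to 7, which is L ⇒ W
n=15: moves to 5(W), 10(W), 12(W), 14(W); every one is W ⇒ L
n=16: can move to 15, which is L ⇒ W
n=17: the only move is to 16(W), a W ⇒ L
n=18: can move to 9, which is L ⇒ W
n=19: the only move is to 18(W), a W ⇒ L
n=20: can move to 15, which is L ⇒ W
n=21: can move to 7, which is L ⇒ W
n=22: can move to 11, which is L ⇒ W
n=23: the only move is to 22(W), a W ⇒ L
n=24: can move to 23, which is L ⇒ W
L entries with 1 ≤ n ≤ 24 (n=0 is outside the asked range and is not counted): n = 1, 4, 7, 9, 11, 13, 15, 17, 19, 23; that makes 10.

10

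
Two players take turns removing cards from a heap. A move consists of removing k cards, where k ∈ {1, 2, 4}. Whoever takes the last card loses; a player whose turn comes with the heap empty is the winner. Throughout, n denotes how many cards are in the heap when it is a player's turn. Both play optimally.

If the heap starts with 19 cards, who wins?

The second player wins.

Use the standard recursion: the mover wins at a terminal position; elsewhere, the mover wins exactly when some move hands the opponent an L position.
n=0: no move; the opponent has just taken the last card and therefore loses → W
n=1: L (sole option 0(W) is W)
n=2: W (go to 1, an L position)
n=3: W (go to 1, an L position)
n=4: L (options 3(W), 2(W), 0(W) are all W)
n=5: W (go to 4, an L position)
n=6: W (go to 4, an L position)
n=7: L (options 6(W), 5(W), 3(W) are all W)
n=8: W (go to 7, an L position)
n=9: W (go to 7, an L position)
n=10: L (options 9(W), 8(W), 6(W) are all W)
n=11: W (go to 10, an L position)
n=12: W (go to 10, an L position)
n=13: L (options 12(W), 11(W), 9(W) are all W)
n=14: W (go to 13, an L position)
n=15: W (go to 13, an L position)
n=16: L (options 15(W), 14(W), 12(W) are all W)
n=17: W (go to 16, an L position)
n=18: W (go to 16, an L position)
n=19: L (options 18(W), 17(W), 15(W) are all W)
Every move from 19 reaches a W position, so the mover loses.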